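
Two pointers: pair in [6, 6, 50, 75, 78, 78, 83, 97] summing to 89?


lo=0(6)+hi=7(97)=103
lo=0(6)+hi=6(83)=89

Yes: 6+83=89


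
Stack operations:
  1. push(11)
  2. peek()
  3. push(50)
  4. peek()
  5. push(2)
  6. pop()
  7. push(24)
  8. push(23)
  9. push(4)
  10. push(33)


push(11) -> [11]
peek()->11
push(50) -> [11, 50]
peek()->50
push(2) -> [11, 50, 2]
pop()->2, [11, 50]
push(24) -> [11, 50, 24]
push(23) -> [11, 50, 24, 23]
push(4) -> [11, 50, 24, 23, 4]
push(33) -> [11, 50, 24, 23, 4, 33]

Final stack: [11, 50, 24, 23, 4, 33]


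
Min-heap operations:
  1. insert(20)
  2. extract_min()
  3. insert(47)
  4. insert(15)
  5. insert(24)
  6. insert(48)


insert(20) -> [20]
extract_min()->20, []
insert(47) -> [47]
insert(15) -> [15, 47]
insert(24) -> [15, 47, 24]
insert(48) -> [15, 47, 24, 48]

Final heap: [15, 47, 24, 48]


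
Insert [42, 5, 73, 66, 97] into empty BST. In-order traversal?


Insert 42: root
Insert 5: L from 42
Insert 73: R from 42
Insert 66: R from 42 -> L from 73
Insert 97: R from 42 -> R from 73

In-order: [5, 42, 66, 73, 97]


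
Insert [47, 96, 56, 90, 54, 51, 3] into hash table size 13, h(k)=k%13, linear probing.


Insert 47: h=8 -> slot 8
Insert 96: h=5 -> slot 5
Insert 56: h=4 -> slot 4
Insert 90: h=12 -> slot 12
Insert 54: h=2 -> slot 2
Insert 51: h=12, 1 probes -> slot 0
Insert 3: h=3 -> slot 3

Table: [51, None, 54, 3, 56, 96, None, None, 47, None, None, None, 90]


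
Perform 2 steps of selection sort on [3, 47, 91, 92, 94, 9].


Initial: [3, 47, 91, 92, 94, 9]
Step 1: min=3 at 0
  Swap: [3, 47, 91, 92, 94, 9]
Step 2: min=9 at 5
  Swap: [3, 9, 91, 92, 94, 47]

After 2 steps: [3, 9, 91, 92, 94, 47]


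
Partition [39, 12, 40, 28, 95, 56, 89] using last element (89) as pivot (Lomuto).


Pivot: 89
  39 <= 89: advance i (no swap)
  12 <= 89: advance i (no swap)
  40 <= 89: advance i (no swap)
  28 <= 89: advance i (no swap)
  56 <= 89: swap -> [39, 12, 40, 28, 56, 95, 89]
Place pivot at 5: [39, 12, 40, 28, 56, 89, 95]

Partitioned: [39, 12, 40, 28, 56, 89, 95]


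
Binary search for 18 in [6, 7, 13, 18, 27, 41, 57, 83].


Step 1: lo=0, hi=7, mid=3, val=18

Found at index 3


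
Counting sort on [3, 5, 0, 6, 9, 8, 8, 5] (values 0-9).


Input: [3, 5, 0, 6, 9, 8, 8, 5]
Counts: [1, 0, 0, 1, 0, 2, 1, 0, 2, 1]

Sorted: [0, 3, 5, 5, 6, 8, 8, 9]


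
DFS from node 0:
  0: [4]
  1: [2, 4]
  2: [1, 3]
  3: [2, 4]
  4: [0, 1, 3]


Visit 0, push [4]
Visit 4, push [3, 1]
Visit 1, push [2]
Visit 2, push [3]
Visit 3, push []

DFS order: [0, 4, 1, 2, 3]


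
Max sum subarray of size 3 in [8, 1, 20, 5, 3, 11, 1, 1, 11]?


[0:3]: 29
[1:4]: 26
[2:5]: 28
[3:6]: 19
[4:7]: 15
[5:8]: 13
[6:9]: 13

Max: 29 at [0:3]


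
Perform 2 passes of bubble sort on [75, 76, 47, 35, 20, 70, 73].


Initial: [75, 76, 47, 35, 20, 70, 73]
Pass 1: [75, 47, 35, 20, 70, 73, 76] (5 swaps)
Pass 2: [47, 35, 20, 70, 73, 75, 76] (5 swaps)

After 2 passes: [47, 35, 20, 70, 73, 75, 76]


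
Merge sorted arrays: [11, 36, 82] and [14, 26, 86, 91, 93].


Take 11 from A
Take 14 from B
Take 26 from B
Take 36 from A
Take 82 from A

Merged: [11, 14, 26, 36, 82, 86, 91, 93]


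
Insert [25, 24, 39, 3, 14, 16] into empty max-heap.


Insert 25: [25]
Insert 24: [25, 24]
Insert 39: [39, 24, 25]
Insert 3: [39, 24, 25, 3]
Insert 14: [39, 24, 25, 3, 14]
Insert 16: [39, 24, 25, 3, 14, 16]

Final heap: [39, 24, 25, 3, 14, 16]


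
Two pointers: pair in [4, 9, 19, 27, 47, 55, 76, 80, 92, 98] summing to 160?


lo=0(4)+hi=9(98)=102
lo=1(9)+hi=9(98)=107
lo=2(19)+hi=9(98)=117
lo=3(27)+hi=9(98)=125
lo=4(47)+hi=9(98)=145
lo=5(55)+hi=9(98)=153
lo=6(76)+hi=9(98)=174
lo=6(76)+hi=8(92)=168
lo=6(76)+hi=7(80)=156

No pair found


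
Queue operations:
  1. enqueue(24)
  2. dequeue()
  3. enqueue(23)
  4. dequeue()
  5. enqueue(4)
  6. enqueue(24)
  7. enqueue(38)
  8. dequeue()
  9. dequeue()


enqueue(24) -> [24]
dequeue()->24, []
enqueue(23) -> [23]
dequeue()->23, []
enqueue(4) -> [4]
enqueue(24) -> [4, 24]
enqueue(38) -> [4, 24, 38]
dequeue()->4, [24, 38]
dequeue()->24, [38]

Final queue: [38]


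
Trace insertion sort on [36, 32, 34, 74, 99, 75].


Initial: [36, 32, 34, 74, 99, 75]
Insert 32: [32, 36, 34, 74, 99, 75]
Insert 34: [32, 34, 36, 74, 99, 75]
Insert 74: [32, 34, 36, 74, 99, 75]
Insert 99: [32, 34, 36, 74, 99, 75]
Insert 75: [32, 34, 36, 74, 75, 99]

Sorted: [32, 34, 36, 74, 75, 99]


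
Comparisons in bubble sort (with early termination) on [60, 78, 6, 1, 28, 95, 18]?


Algorithm: bubble sort (with early termination)
Input: [60, 78, 6, 1, 28, 95, 18]
Sorted: [1, 6, 18, 28, 60, 78, 95]

20


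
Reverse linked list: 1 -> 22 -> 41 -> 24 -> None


Step 1: curr=1, set curr.next=prev(None) | reversed so far: 1
Step 2: curr=22, set curr.next=prev(1) | reversed so far: 22 -> 1
Step 3: curr=41, set curr.next=prev(22) | reversed so far: 41 -> 22 -> 1
Step 4: curr=24, set curr.next=prev(41) | reversed so far: 24 -> 41 -> 22 -> 1

24 -> 41 -> 22 -> 1 -> None


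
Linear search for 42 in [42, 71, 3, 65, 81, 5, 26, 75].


i=0: 42==42 found!

Found at 0, 1 comps


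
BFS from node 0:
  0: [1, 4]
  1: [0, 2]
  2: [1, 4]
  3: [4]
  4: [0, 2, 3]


Visit 0, enqueue [1, 4]
Visit 1, enqueue [2]
Visit 4, enqueue [3]
Visit 2, enqueue []
Visit 3, enqueue []

BFS order: [0, 1, 4, 2, 3]


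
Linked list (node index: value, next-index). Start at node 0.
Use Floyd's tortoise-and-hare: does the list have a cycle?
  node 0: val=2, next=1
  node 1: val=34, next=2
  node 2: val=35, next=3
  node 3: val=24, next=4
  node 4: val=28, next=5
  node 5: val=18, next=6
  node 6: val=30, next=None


Floyd's tortoise (slow, +1) and hare (fast, +2):
  init: slow=0, fast=0
  step 1: slow=1, fast=2
  step 2: slow=2, fast=4
  step 3: slow=3, fast=6
  step 4: fast -> None, no cycle

Cycle: no


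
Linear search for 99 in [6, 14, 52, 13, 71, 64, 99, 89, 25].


i=0: 6!=99
i=1: 14!=99
i=2: 52!=99
i=3: 13!=99
i=4: 71!=99
i=5: 64!=99
i=6: 99==99 found!

Found at 6, 7 comps


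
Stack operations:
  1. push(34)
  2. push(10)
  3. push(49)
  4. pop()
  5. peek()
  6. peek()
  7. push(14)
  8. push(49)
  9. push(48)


push(34) -> [34]
push(10) -> [34, 10]
push(49) -> [34, 10, 49]
pop()->49, [34, 10]
peek()->10
peek()->10
push(14) -> [34, 10, 14]
push(49) -> [34, 10, 14, 49]
push(48) -> [34, 10, 14, 49, 48]

Final stack: [34, 10, 14, 49, 48]


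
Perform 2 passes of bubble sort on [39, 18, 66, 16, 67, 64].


Initial: [39, 18, 66, 16, 67, 64]
Pass 1: [18, 39, 16, 66, 64, 67] (3 swaps)
Pass 2: [18, 16, 39, 64, 66, 67] (2 swaps)

After 2 passes: [18, 16, 39, 64, 66, 67]


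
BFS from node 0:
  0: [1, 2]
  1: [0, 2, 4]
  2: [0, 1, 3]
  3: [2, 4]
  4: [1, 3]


Visit 0, enqueue [1, 2]
Visit 1, enqueue [4]
Visit 2, enqueue [3]
Visit 4, enqueue []
Visit 3, enqueue []

BFS order: [0, 1, 2, 4, 3]


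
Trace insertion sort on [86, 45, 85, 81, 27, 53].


Initial: [86, 45, 85, 81, 27, 53]
Insert 45: [45, 86, 85, 81, 27, 53]
Insert 85: [45, 85, 86, 81, 27, 53]
Insert 81: [45, 81, 85, 86, 27, 53]
Insert 27: [27, 45, 81, 85, 86, 53]
Insert 53: [27, 45, 53, 81, 85, 86]

Sorted: [27, 45, 53, 81, 85, 86]


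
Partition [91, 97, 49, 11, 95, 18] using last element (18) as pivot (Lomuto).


Pivot: 18
  11 <= 18: swap -> [11, 97, 49, 91, 95, 18]
Place pivot at 1: [11, 18, 49, 91, 95, 97]

Partitioned: [11, 18, 49, 91, 95, 97]


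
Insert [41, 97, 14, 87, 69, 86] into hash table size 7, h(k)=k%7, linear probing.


Insert 41: h=6 -> slot 6
Insert 97: h=6, 1 probes -> slot 0
Insert 14: h=0, 1 probes -> slot 1
Insert 87: h=3 -> slot 3
Insert 69: h=6, 3 probes -> slot 2
Insert 86: h=2, 2 probes -> slot 4

Table: [97, 14, 69, 87, 86, None, 41]


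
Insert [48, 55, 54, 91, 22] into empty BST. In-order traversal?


Insert 48: root
Insert 55: R from 48
Insert 54: R from 48 -> L from 55
Insert 91: R from 48 -> R from 55
Insert 22: L from 48

In-order: [22, 48, 54, 55, 91]


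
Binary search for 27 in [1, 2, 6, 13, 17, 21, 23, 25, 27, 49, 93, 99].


Step 1: lo=0, hi=11, mid=5, val=21
Step 2: lo=6, hi=11, mid=8, val=27

Found at index 8


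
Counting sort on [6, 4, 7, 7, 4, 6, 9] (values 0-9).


Input: [6, 4, 7, 7, 4, 6, 9]
Counts: [0, 0, 0, 0, 2, 0, 2, 2, 0, 1]

Sorted: [4, 4, 6, 6, 7, 7, 9]


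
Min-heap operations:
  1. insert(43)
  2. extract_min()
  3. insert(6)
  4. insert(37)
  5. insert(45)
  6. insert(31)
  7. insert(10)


insert(43) -> [43]
extract_min()->43, []
insert(6) -> [6]
insert(37) -> [6, 37]
insert(45) -> [6, 37, 45]
insert(31) -> [6, 31, 45, 37]
insert(10) -> [6, 10, 45, 37, 31]

Final heap: [6, 10, 45, 37, 31]


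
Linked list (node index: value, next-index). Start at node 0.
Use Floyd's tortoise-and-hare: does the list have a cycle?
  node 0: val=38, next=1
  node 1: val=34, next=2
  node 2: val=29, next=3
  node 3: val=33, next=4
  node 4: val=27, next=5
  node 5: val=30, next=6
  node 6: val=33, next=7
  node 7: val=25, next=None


Floyd's tortoise (slow, +1) and hare (fast, +2):
  init: slow=0, fast=0
  step 1: slow=1, fast=2
  step 2: slow=2, fast=4
  step 3: slow=3, fast=6
  step 4: fast 6->7->None, no cycle

Cycle: no


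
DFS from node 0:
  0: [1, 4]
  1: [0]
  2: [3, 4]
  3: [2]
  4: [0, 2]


Visit 0, push [4, 1]
Visit 1, push []
Visit 4, push [2]
Visit 2, push [3]
Visit 3, push []

DFS order: [0, 1, 4, 2, 3]


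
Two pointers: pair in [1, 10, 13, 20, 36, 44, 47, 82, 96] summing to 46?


lo=0(1)+hi=8(96)=97
lo=0(1)+hi=7(82)=83
lo=0(1)+hi=6(47)=48
lo=0(1)+hi=5(44)=45
lo=1(10)+hi=5(44)=54
lo=1(10)+hi=4(36)=46

Yes: 10+36=46


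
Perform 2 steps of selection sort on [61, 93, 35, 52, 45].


Initial: [61, 93, 35, 52, 45]
Step 1: min=35 at 2
  Swap: [35, 93, 61, 52, 45]
Step 2: min=45 at 4
  Swap: [35, 45, 61, 52, 93]

After 2 steps: [35, 45, 61, 52, 93]


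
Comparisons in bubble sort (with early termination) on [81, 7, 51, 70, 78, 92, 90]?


Algorithm: bubble sort (with early termination)
Input: [81, 7, 51, 70, 78, 92, 90]
Sorted: [7, 51, 70, 78, 81, 90, 92]

11


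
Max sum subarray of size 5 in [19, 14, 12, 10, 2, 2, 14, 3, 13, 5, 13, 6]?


[0:5]: 57
[1:6]: 40
[2:7]: 40
[3:8]: 31
[4:9]: 34
[5:10]: 37
[6:11]: 48
[7:12]: 40

Max: 57 at [0:5]


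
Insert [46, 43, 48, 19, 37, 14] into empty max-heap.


Insert 46: [46]
Insert 43: [46, 43]
Insert 48: [48, 43, 46]
Insert 19: [48, 43, 46, 19]
Insert 37: [48, 43, 46, 19, 37]
Insert 14: [48, 43, 46, 19, 37, 14]

Final heap: [48, 43, 46, 19, 37, 14]


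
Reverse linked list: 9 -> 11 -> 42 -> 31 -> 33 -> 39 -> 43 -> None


Step 1: curr=9, set curr.next=prev(None) | reversed so far: 9
Step 2: curr=11, set curr.next=prev(9) | reversed so far: 11 -> 9
Step 3: curr=42, set curr.next=prev(11) | reversed so far: 42 -> 11 -> 9
Step 4: curr=31, set curr.next=prev(42) | reversed so far: 31 -> 42 -> 11 -> 9
Step 5: curr=33, set curr.next=prev(31) | reversed so far: 33 -> 31 -> 42 -> 11 -> 9
Step 6: curr=39, set curr.next=prev(33) | reversed so far: 39 -> 33 -> 31 -> 42 -> 11 -> 9
Step 7: curr=43, set curr.next=prev(39) | reversed so far: 43 -> 39 -> 33 -> 31 -> 42 -> 11 -> 9

43 -> 39 -> 33 -> 31 -> 42 -> 11 -> 9 -> None


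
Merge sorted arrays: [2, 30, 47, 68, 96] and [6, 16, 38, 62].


Take 2 from A
Take 6 from B
Take 16 from B
Take 30 from A
Take 38 from B
Take 47 from A
Take 62 from B

Merged: [2, 6, 16, 30, 38, 47, 62, 68, 96]


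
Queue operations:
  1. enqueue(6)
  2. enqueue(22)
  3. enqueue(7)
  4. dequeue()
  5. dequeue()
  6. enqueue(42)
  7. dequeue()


enqueue(6) -> [6]
enqueue(22) -> [6, 22]
enqueue(7) -> [6, 22, 7]
dequeue()->6, [22, 7]
dequeue()->22, [7]
enqueue(42) -> [7, 42]
dequeue()->7, [42]

Final queue: [42]


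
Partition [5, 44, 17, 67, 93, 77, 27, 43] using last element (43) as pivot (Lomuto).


Pivot: 43
  5 <= 43: advance i (no swap)
  17 <= 43: swap -> [5, 17, 44, 67, 93, 77, 27, 43]
  27 <= 43: swap -> [5, 17, 27, 67, 93, 77, 44, 43]
Place pivot at 3: [5, 17, 27, 43, 93, 77, 44, 67]

Partitioned: [5, 17, 27, 43, 93, 77, 44, 67]


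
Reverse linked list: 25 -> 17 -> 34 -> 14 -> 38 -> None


Step 1: curr=25, set curr.next=prev(None) | reversed so far: 25
Step 2: curr=17, set curr.next=prev(25) | reversed so far: 17 -> 25
Step 3: curr=34, set curr.next=prev(17) | reversed so far: 34 -> 17 -> 25
Step 4: curr=14, set curr.next=prev(34) | reversed so far: 14 -> 34 -> 17 -> 25
Step 5: curr=38, set curr.next=prev(14) | reversed so far: 38 -> 14 -> 34 -> 17 -> 25

38 -> 14 -> 34 -> 17 -> 25 -> None


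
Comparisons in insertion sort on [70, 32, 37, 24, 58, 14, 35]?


Algorithm: insertion sort
Input: [70, 32, 37, 24, 58, 14, 35]
Sorted: [14, 24, 32, 35, 37, 58, 70]

17


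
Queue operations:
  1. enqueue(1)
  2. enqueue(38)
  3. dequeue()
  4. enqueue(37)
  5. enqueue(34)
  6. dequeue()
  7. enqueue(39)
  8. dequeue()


enqueue(1) -> [1]
enqueue(38) -> [1, 38]
dequeue()->1, [38]
enqueue(37) -> [38, 37]
enqueue(34) -> [38, 37, 34]
dequeue()->38, [37, 34]
enqueue(39) -> [37, 34, 39]
dequeue()->37, [34, 39]

Final queue: [34, 39]


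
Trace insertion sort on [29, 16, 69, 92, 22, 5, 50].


Initial: [29, 16, 69, 92, 22, 5, 50]
Insert 16: [16, 29, 69, 92, 22, 5, 50]
Insert 69: [16, 29, 69, 92, 22, 5, 50]
Insert 92: [16, 29, 69, 92, 22, 5, 50]
Insert 22: [16, 22, 29, 69, 92, 5, 50]
Insert 5: [5, 16, 22, 29, 69, 92, 50]
Insert 50: [5, 16, 22, 29, 50, 69, 92]

Sorted: [5, 16, 22, 29, 50, 69, 92]


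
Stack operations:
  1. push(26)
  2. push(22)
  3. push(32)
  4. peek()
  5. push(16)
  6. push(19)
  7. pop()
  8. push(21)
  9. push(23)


push(26) -> [26]
push(22) -> [26, 22]
push(32) -> [26, 22, 32]
peek()->32
push(16) -> [26, 22, 32, 16]
push(19) -> [26, 22, 32, 16, 19]
pop()->19, [26, 22, 32, 16]
push(21) -> [26, 22, 32, 16, 21]
push(23) -> [26, 22, 32, 16, 21, 23]

Final stack: [26, 22, 32, 16, 21, 23]


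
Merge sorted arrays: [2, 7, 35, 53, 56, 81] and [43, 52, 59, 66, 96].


Take 2 from A
Take 7 from A
Take 35 from A
Take 43 from B
Take 52 from B
Take 53 from A
Take 56 from A
Take 59 from B
Take 66 from B
Take 81 from A

Merged: [2, 7, 35, 43, 52, 53, 56, 59, 66, 81, 96]


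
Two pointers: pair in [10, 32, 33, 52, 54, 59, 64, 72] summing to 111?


lo=0(10)+hi=7(72)=82
lo=1(32)+hi=7(72)=104
lo=2(33)+hi=7(72)=105
lo=3(52)+hi=7(72)=124
lo=3(52)+hi=6(64)=116
lo=3(52)+hi=5(59)=111

Yes: 52+59=111


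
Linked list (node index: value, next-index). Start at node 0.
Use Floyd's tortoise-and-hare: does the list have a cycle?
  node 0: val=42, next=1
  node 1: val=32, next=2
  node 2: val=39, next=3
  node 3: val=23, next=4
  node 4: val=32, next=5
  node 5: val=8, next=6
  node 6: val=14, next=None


Floyd's tortoise (slow, +1) and hare (fast, +2):
  init: slow=0, fast=0
  step 1: slow=1, fast=2
  step 2: slow=2, fast=4
  step 3: slow=3, fast=6
  step 4: fast -> None, no cycle

Cycle: no


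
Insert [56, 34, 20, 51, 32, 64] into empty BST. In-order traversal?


Insert 56: root
Insert 34: L from 56
Insert 20: L from 56 -> L from 34
Insert 51: L from 56 -> R from 34
Insert 32: L from 56 -> L from 34 -> R from 20
Insert 64: R from 56

In-order: [20, 32, 34, 51, 56, 64]


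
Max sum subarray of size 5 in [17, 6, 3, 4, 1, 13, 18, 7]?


[0:5]: 31
[1:6]: 27
[2:7]: 39
[3:8]: 43

Max: 43 at [3:8]


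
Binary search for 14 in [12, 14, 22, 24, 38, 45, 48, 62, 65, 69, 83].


Step 1: lo=0, hi=10, mid=5, val=45
Step 2: lo=0, hi=4, mid=2, val=22
Step 3: lo=0, hi=1, mid=0, val=12
Step 4: lo=1, hi=1, mid=1, val=14

Found at index 1


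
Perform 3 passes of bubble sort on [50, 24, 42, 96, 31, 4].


Initial: [50, 24, 42, 96, 31, 4]
Pass 1: [24, 42, 50, 31, 4, 96] (4 swaps)
Pass 2: [24, 42, 31, 4, 50, 96] (2 swaps)
Pass 3: [24, 31, 4, 42, 50, 96] (2 swaps)

After 3 passes: [24, 31, 4, 42, 50, 96]


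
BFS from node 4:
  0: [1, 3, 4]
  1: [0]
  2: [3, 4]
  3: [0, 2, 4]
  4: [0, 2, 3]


Visit 4, enqueue [0, 2, 3]
Visit 0, enqueue [1]
Visit 2, enqueue []
Visit 3, enqueue []
Visit 1, enqueue []

BFS order: [4, 0, 2, 3, 1]


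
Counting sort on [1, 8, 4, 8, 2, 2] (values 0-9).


Input: [1, 8, 4, 8, 2, 2]
Counts: [0, 1, 2, 0, 1, 0, 0, 0, 2, 0]

Sorted: [1, 2, 2, 4, 8, 8]


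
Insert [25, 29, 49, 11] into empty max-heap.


Insert 25: [25]
Insert 29: [29, 25]
Insert 49: [49, 25, 29]
Insert 11: [49, 25, 29, 11]

Final heap: [49, 25, 29, 11]


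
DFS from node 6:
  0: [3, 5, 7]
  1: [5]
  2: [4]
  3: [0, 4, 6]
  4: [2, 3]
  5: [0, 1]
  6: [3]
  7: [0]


Visit 6, push [3]
Visit 3, push [4, 0]
Visit 0, push [7, 5]
Visit 5, push [1]
Visit 1, push []
Visit 7, push []
Visit 4, push [2]
Visit 2, push []

DFS order: [6, 3, 0, 5, 1, 7, 4, 2]


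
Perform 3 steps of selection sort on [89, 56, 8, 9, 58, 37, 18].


Initial: [89, 56, 8, 9, 58, 37, 18]
Step 1: min=8 at 2
  Swap: [8, 56, 89, 9, 58, 37, 18]
Step 2: min=9 at 3
  Swap: [8, 9, 89, 56, 58, 37, 18]
Step 3: min=18 at 6
  Swap: [8, 9, 18, 56, 58, 37, 89]

After 3 steps: [8, 9, 18, 56, 58, 37, 89]


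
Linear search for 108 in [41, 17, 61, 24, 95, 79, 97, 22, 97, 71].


i=0: 41!=108
i=1: 17!=108
i=2: 61!=108
i=3: 24!=108
i=4: 95!=108
i=5: 79!=108
i=6: 97!=108
i=7: 22!=108
i=8: 97!=108
i=9: 71!=108

Not found, 10 comps


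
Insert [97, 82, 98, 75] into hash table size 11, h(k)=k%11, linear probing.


Insert 97: h=9 -> slot 9
Insert 82: h=5 -> slot 5
Insert 98: h=10 -> slot 10
Insert 75: h=9, 2 probes -> slot 0

Table: [75, None, None, None, None, 82, None, None, None, 97, 98]


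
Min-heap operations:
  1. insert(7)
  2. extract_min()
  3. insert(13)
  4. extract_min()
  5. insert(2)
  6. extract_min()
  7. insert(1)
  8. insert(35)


insert(7) -> [7]
extract_min()->7, []
insert(13) -> [13]
extract_min()->13, []
insert(2) -> [2]
extract_min()->2, []
insert(1) -> [1]
insert(35) -> [1, 35]

Final heap: [1, 35]


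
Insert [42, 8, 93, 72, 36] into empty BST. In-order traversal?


Insert 42: root
Insert 8: L from 42
Insert 93: R from 42
Insert 72: R from 42 -> L from 93
Insert 36: L from 42 -> R from 8

In-order: [8, 36, 42, 72, 93]


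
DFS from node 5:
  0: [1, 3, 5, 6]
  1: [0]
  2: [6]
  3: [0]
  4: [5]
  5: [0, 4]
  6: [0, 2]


Visit 5, push [4, 0]
Visit 0, push [6, 3, 1]
Visit 1, push []
Visit 3, push []
Visit 6, push [2]
Visit 2, push []
Visit 4, push []

DFS order: [5, 0, 1, 3, 6, 2, 4]


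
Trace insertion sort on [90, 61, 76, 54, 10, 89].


Initial: [90, 61, 76, 54, 10, 89]
Insert 61: [61, 90, 76, 54, 10, 89]
Insert 76: [61, 76, 90, 54, 10, 89]
Insert 54: [54, 61, 76, 90, 10, 89]
Insert 10: [10, 54, 61, 76, 90, 89]
Insert 89: [10, 54, 61, 76, 89, 90]

Sorted: [10, 54, 61, 76, 89, 90]


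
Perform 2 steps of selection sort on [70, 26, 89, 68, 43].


Initial: [70, 26, 89, 68, 43]
Step 1: min=26 at 1
  Swap: [26, 70, 89, 68, 43]
Step 2: min=43 at 4
  Swap: [26, 43, 89, 68, 70]

After 2 steps: [26, 43, 89, 68, 70]


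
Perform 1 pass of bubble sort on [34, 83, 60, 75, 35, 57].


Initial: [34, 83, 60, 75, 35, 57]
Pass 1: [34, 60, 75, 35, 57, 83] (4 swaps)

After 1 pass: [34, 60, 75, 35, 57, 83]


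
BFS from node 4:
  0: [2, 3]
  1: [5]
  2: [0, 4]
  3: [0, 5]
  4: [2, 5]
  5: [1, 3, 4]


Visit 4, enqueue [2, 5]
Visit 2, enqueue [0]
Visit 5, enqueue [1, 3]
Visit 0, enqueue []
Visit 1, enqueue []
Visit 3, enqueue []

BFS order: [4, 2, 5, 0, 1, 3]


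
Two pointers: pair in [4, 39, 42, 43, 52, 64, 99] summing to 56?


lo=0(4)+hi=6(99)=103
lo=0(4)+hi=5(64)=68
lo=0(4)+hi=4(52)=56

Yes: 4+52=56


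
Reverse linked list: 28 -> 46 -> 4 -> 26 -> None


Step 1: curr=28, set curr.next=prev(None) | reversed so far: 28
Step 2: curr=46, set curr.next=prev(28) | reversed so far: 46 -> 28
Step 3: curr=4, set curr.next=prev(46) | reversed so far: 4 -> 46 -> 28
Step 4: curr=26, set curr.next=prev(4) | reversed so far: 26 -> 4 -> 46 -> 28

26 -> 4 -> 46 -> 28 -> None


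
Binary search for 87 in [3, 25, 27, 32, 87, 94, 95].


Step 1: lo=0, hi=6, mid=3, val=32
Step 2: lo=4, hi=6, mid=5, val=94
Step 3: lo=4, hi=4, mid=4, val=87

Found at index 4


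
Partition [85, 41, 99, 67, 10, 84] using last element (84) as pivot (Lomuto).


Pivot: 84
  41 <= 84: swap -> [41, 85, 99, 67, 10, 84]
  67 <= 84: swap -> [41, 67, 99, 85, 10, 84]
  10 <= 84: swap -> [41, 67, 10, 85, 99, 84]
Place pivot at 3: [41, 67, 10, 84, 99, 85]

Partitioned: [41, 67, 10, 84, 99, 85]


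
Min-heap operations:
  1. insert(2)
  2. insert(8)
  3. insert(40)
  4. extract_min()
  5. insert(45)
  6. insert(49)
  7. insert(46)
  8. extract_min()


insert(2) -> [2]
insert(8) -> [2, 8]
insert(40) -> [2, 8, 40]
extract_min()->2, [8, 40]
insert(45) -> [8, 40, 45]
insert(49) -> [8, 40, 45, 49]
insert(46) -> [8, 40, 45, 49, 46]
extract_min()->8, [40, 46, 45, 49]

Final heap: [40, 46, 45, 49]


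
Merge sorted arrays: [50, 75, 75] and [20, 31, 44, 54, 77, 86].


Take 20 from B
Take 31 from B
Take 44 from B
Take 50 from A
Take 54 from B
Take 75 from A
Take 75 from A

Merged: [20, 31, 44, 50, 54, 75, 75, 77, 86]


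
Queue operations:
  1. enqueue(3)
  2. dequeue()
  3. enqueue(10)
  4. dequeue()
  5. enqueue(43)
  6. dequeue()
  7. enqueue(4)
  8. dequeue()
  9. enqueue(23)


enqueue(3) -> [3]
dequeue()->3, []
enqueue(10) -> [10]
dequeue()->10, []
enqueue(43) -> [43]
dequeue()->43, []
enqueue(4) -> [4]
dequeue()->4, []
enqueue(23) -> [23]

Final queue: [23]


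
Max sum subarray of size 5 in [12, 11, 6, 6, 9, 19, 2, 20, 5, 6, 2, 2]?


[0:5]: 44
[1:6]: 51
[2:7]: 42
[3:8]: 56
[4:9]: 55
[5:10]: 52
[6:11]: 35
[7:12]: 35

Max: 56 at [3:8]


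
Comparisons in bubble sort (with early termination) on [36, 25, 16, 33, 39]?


Algorithm: bubble sort (with early termination)
Input: [36, 25, 16, 33, 39]
Sorted: [16, 25, 33, 36, 39]

9


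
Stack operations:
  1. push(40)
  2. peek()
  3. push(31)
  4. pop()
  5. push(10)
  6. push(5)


push(40) -> [40]
peek()->40
push(31) -> [40, 31]
pop()->31, [40]
push(10) -> [40, 10]
push(5) -> [40, 10, 5]

Final stack: [40, 10, 5]


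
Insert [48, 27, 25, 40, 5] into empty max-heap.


Insert 48: [48]
Insert 27: [48, 27]
Insert 25: [48, 27, 25]
Insert 40: [48, 40, 25, 27]
Insert 5: [48, 40, 25, 27, 5]

Final heap: [48, 40, 25, 27, 5]


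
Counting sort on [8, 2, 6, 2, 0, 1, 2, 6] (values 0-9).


Input: [8, 2, 6, 2, 0, 1, 2, 6]
Counts: [1, 1, 3, 0, 0, 0, 2, 0, 1, 0]

Sorted: [0, 1, 2, 2, 2, 6, 6, 8]


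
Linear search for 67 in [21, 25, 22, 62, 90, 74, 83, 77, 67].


i=0: 21!=67
i=1: 25!=67
i=2: 22!=67
i=3: 62!=67
i=4: 90!=67
i=5: 74!=67
i=6: 83!=67
i=7: 77!=67
i=8: 67==67 found!

Found at 8, 9 comps


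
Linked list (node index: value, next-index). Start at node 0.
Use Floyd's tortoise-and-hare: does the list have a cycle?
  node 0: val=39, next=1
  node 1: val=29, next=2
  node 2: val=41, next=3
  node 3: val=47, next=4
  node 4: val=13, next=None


Floyd's tortoise (slow, +1) and hare (fast, +2):
  init: slow=0, fast=0
  step 1: slow=1, fast=2
  step 2: slow=2, fast=4
  step 3: fast -> None, no cycle

Cycle: no


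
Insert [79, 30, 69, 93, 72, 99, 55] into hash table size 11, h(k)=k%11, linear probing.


Insert 79: h=2 -> slot 2
Insert 30: h=8 -> slot 8
Insert 69: h=3 -> slot 3
Insert 93: h=5 -> slot 5
Insert 72: h=6 -> slot 6
Insert 99: h=0 -> slot 0
Insert 55: h=0, 1 probes -> slot 1

Table: [99, 55, 79, 69, None, 93, 72, None, 30, None, None]


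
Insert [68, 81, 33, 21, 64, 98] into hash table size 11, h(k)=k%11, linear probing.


Insert 68: h=2 -> slot 2
Insert 81: h=4 -> slot 4
Insert 33: h=0 -> slot 0
Insert 21: h=10 -> slot 10
Insert 64: h=9 -> slot 9
Insert 98: h=10, 2 probes -> slot 1

Table: [33, 98, 68, None, 81, None, None, None, None, 64, 21]


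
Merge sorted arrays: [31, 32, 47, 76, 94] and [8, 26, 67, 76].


Take 8 from B
Take 26 from B
Take 31 from A
Take 32 from A
Take 47 from A
Take 67 from B
Take 76 from A
Take 76 from B

Merged: [8, 26, 31, 32, 47, 67, 76, 76, 94]


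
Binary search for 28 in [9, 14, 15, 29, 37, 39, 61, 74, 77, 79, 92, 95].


Step 1: lo=0, hi=11, mid=5, val=39
Step 2: lo=0, hi=4, mid=2, val=15
Step 3: lo=3, hi=4, mid=3, val=29

Not found


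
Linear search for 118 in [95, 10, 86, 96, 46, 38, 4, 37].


i=0: 95!=118
i=1: 10!=118
i=2: 86!=118
i=3: 96!=118
i=4: 46!=118
i=5: 38!=118
i=6: 4!=118
i=7: 37!=118

Not found, 8 comps


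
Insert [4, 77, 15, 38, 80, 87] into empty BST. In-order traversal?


Insert 4: root
Insert 77: R from 4
Insert 15: R from 4 -> L from 77
Insert 38: R from 4 -> L from 77 -> R from 15
Insert 80: R from 4 -> R from 77
Insert 87: R from 4 -> R from 77 -> R from 80

In-order: [4, 15, 38, 77, 80, 87]


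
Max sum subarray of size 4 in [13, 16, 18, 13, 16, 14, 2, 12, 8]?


[0:4]: 60
[1:5]: 63
[2:6]: 61
[3:7]: 45
[4:8]: 44
[5:9]: 36

Max: 63 at [1:5]


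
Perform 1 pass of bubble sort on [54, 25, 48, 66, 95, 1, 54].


Initial: [54, 25, 48, 66, 95, 1, 54]
Pass 1: [25, 48, 54, 66, 1, 54, 95] (4 swaps)

After 1 pass: [25, 48, 54, 66, 1, 54, 95]


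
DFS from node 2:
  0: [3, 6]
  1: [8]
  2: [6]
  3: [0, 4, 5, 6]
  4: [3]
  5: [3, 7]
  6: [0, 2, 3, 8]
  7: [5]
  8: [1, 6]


Visit 2, push [6]
Visit 6, push [8, 3, 0]
Visit 0, push [3]
Visit 3, push [5, 4]
Visit 4, push []
Visit 5, push [7]
Visit 7, push []
Visit 8, push [1]
Visit 1, push []

DFS order: [2, 6, 0, 3, 4, 5, 7, 8, 1]


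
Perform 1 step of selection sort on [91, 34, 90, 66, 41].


Initial: [91, 34, 90, 66, 41]
Step 1: min=34 at 1
  Swap: [34, 91, 90, 66, 41]

After 1 step: [34, 91, 90, 66, 41]


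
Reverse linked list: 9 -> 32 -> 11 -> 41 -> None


Step 1: curr=9, set curr.next=prev(None) | reversed so far: 9
Step 2: curr=32, set curr.next=prev(9) | reversed so far: 32 -> 9
Step 3: curr=11, set curr.next=prev(32) | reversed so far: 11 -> 32 -> 9
Step 4: curr=41, set curr.next=prev(11) | reversed so far: 41 -> 11 -> 32 -> 9

41 -> 11 -> 32 -> 9 -> None


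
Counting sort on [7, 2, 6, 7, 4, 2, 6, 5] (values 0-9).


Input: [7, 2, 6, 7, 4, 2, 6, 5]
Counts: [0, 0, 2, 0, 1, 1, 2, 2, 0, 0]

Sorted: [2, 2, 4, 5, 6, 6, 7, 7]


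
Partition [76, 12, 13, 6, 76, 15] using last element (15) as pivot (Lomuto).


Pivot: 15
  12 <= 15: swap -> [12, 76, 13, 6, 76, 15]
  13 <= 15: swap -> [12, 13, 76, 6, 76, 15]
  6 <= 15: swap -> [12, 13, 6, 76, 76, 15]
Place pivot at 3: [12, 13, 6, 15, 76, 76]

Partitioned: [12, 13, 6, 15, 76, 76]


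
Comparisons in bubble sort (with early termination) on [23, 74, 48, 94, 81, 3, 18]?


Algorithm: bubble sort (with early termination)
Input: [23, 74, 48, 94, 81, 3, 18]
Sorted: [3, 18, 23, 48, 74, 81, 94]

21


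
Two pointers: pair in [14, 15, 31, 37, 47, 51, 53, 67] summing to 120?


lo=0(14)+hi=7(67)=81
lo=1(15)+hi=7(67)=82
lo=2(31)+hi=7(67)=98
lo=3(37)+hi=7(67)=104
lo=4(47)+hi=7(67)=114
lo=5(51)+hi=7(67)=118
lo=6(53)+hi=7(67)=120

Yes: 53+67=120


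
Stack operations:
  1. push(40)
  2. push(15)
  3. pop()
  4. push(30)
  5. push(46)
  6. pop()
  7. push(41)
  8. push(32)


push(40) -> [40]
push(15) -> [40, 15]
pop()->15, [40]
push(30) -> [40, 30]
push(46) -> [40, 30, 46]
pop()->46, [40, 30]
push(41) -> [40, 30, 41]
push(32) -> [40, 30, 41, 32]

Final stack: [40, 30, 41, 32]


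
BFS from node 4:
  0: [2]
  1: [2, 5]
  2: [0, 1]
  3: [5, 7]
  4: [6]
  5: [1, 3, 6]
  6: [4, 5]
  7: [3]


Visit 4, enqueue [6]
Visit 6, enqueue [5]
Visit 5, enqueue [1, 3]
Visit 1, enqueue [2]
Visit 3, enqueue [7]
Visit 2, enqueue [0]
Visit 7, enqueue []
Visit 0, enqueue []

BFS order: [4, 6, 5, 1, 3, 2, 7, 0]


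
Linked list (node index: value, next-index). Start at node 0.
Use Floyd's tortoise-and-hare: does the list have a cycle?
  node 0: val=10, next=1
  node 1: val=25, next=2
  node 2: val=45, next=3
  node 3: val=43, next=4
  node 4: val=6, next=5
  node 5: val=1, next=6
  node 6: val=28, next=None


Floyd's tortoise (slow, +1) and hare (fast, +2):
  init: slow=0, fast=0
  step 1: slow=1, fast=2
  step 2: slow=2, fast=4
  step 3: slow=3, fast=6
  step 4: fast -> None, no cycle

Cycle: no


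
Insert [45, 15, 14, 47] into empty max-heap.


Insert 45: [45]
Insert 15: [45, 15]
Insert 14: [45, 15, 14]
Insert 47: [47, 45, 14, 15]

Final heap: [47, 45, 14, 15]


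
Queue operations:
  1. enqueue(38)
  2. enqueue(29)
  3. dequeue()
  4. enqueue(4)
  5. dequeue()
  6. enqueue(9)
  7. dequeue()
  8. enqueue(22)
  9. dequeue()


enqueue(38) -> [38]
enqueue(29) -> [38, 29]
dequeue()->38, [29]
enqueue(4) -> [29, 4]
dequeue()->29, [4]
enqueue(9) -> [4, 9]
dequeue()->4, [9]
enqueue(22) -> [9, 22]
dequeue()->9, [22]

Final queue: [22]


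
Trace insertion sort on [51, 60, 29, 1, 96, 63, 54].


Initial: [51, 60, 29, 1, 96, 63, 54]
Insert 60: [51, 60, 29, 1, 96, 63, 54]
Insert 29: [29, 51, 60, 1, 96, 63, 54]
Insert 1: [1, 29, 51, 60, 96, 63, 54]
Insert 96: [1, 29, 51, 60, 96, 63, 54]
Insert 63: [1, 29, 51, 60, 63, 96, 54]
Insert 54: [1, 29, 51, 54, 60, 63, 96]

Sorted: [1, 29, 51, 54, 60, 63, 96]


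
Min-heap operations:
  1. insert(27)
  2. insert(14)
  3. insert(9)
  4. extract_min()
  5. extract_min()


insert(27) -> [27]
insert(14) -> [14, 27]
insert(9) -> [9, 27, 14]
extract_min()->9, [14, 27]
extract_min()->14, [27]

Final heap: [27]


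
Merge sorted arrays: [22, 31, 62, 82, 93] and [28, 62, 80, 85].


Take 22 from A
Take 28 from B
Take 31 from A
Take 62 from A
Take 62 from B
Take 80 from B
Take 82 from A
Take 85 from B

Merged: [22, 28, 31, 62, 62, 80, 82, 85, 93]


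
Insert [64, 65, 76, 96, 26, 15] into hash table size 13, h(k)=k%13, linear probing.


Insert 64: h=12 -> slot 12
Insert 65: h=0 -> slot 0
Insert 76: h=11 -> slot 11
Insert 96: h=5 -> slot 5
Insert 26: h=0, 1 probes -> slot 1
Insert 15: h=2 -> slot 2

Table: [65, 26, 15, None, None, 96, None, None, None, None, None, 76, 64]


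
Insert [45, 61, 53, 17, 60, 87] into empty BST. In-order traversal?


Insert 45: root
Insert 61: R from 45
Insert 53: R from 45 -> L from 61
Insert 17: L from 45
Insert 60: R from 45 -> L from 61 -> R from 53
Insert 87: R from 45 -> R from 61

In-order: [17, 45, 53, 60, 61, 87]


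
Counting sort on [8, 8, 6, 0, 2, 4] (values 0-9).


Input: [8, 8, 6, 0, 2, 4]
Counts: [1, 0, 1, 0, 1, 0, 1, 0, 2, 0]

Sorted: [0, 2, 4, 6, 8, 8]


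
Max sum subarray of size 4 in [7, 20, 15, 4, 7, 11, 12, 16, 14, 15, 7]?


[0:4]: 46
[1:5]: 46
[2:6]: 37
[3:7]: 34
[4:8]: 46
[5:9]: 53
[6:10]: 57
[7:11]: 52

Max: 57 at [6:10]


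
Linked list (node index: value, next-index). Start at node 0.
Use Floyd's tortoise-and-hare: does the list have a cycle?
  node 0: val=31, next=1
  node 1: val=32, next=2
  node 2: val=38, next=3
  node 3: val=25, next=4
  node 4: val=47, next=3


Floyd's tortoise (slow, +1) and hare (fast, +2):
  init: slow=0, fast=0
  step 1: slow=1, fast=2
  step 2: slow=2, fast=4
  step 3: slow=3, fast=4
  step 4: slow=4, fast=4
  slow == fast at node 4: cycle detected

Cycle: yes


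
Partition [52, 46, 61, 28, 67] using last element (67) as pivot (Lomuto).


Pivot: 67
  52 <= 67: advance i (no swap)
  46 <= 67: advance i (no swap)
  61 <= 67: advance i (no swap)
  28 <= 67: advance i (no swap)
Place pivot at 4: [52, 46, 61, 28, 67]

Partitioned: [52, 46, 61, 28, 67]


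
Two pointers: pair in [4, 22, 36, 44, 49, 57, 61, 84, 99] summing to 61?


lo=0(4)+hi=8(99)=103
lo=0(4)+hi=7(84)=88
lo=0(4)+hi=6(61)=65
lo=0(4)+hi=5(57)=61

Yes: 4+57=61


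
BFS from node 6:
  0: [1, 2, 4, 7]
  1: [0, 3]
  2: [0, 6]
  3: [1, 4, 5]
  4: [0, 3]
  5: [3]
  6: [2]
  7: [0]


Visit 6, enqueue [2]
Visit 2, enqueue [0]
Visit 0, enqueue [1, 4, 7]
Visit 1, enqueue [3]
Visit 4, enqueue []
Visit 7, enqueue []
Visit 3, enqueue [5]
Visit 5, enqueue []

BFS order: [6, 2, 0, 1, 4, 7, 3, 5]


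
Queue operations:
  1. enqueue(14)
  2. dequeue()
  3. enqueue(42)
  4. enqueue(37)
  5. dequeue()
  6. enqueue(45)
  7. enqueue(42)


enqueue(14) -> [14]
dequeue()->14, []
enqueue(42) -> [42]
enqueue(37) -> [42, 37]
dequeue()->42, [37]
enqueue(45) -> [37, 45]
enqueue(42) -> [37, 45, 42]

Final queue: [37, 45, 42]


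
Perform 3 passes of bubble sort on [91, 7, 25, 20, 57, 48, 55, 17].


Initial: [91, 7, 25, 20, 57, 48, 55, 17]
Pass 1: [7, 25, 20, 57, 48, 55, 17, 91] (7 swaps)
Pass 2: [7, 20, 25, 48, 55, 17, 57, 91] (4 swaps)
Pass 3: [7, 20, 25, 48, 17, 55, 57, 91] (1 swaps)

After 3 passes: [7, 20, 25, 48, 17, 55, 57, 91]


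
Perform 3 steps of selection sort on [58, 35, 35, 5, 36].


Initial: [58, 35, 35, 5, 36]
Step 1: min=5 at 3
  Swap: [5, 35, 35, 58, 36]
Step 2: min=35 at 1
  Swap: [5, 35, 35, 58, 36]
Step 3: min=35 at 2
  Swap: [5, 35, 35, 58, 36]

After 3 steps: [5, 35, 35, 58, 36]


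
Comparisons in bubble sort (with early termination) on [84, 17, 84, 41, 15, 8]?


Algorithm: bubble sort (with early termination)
Input: [84, 17, 84, 41, 15, 8]
Sorted: [8, 15, 17, 41, 84, 84]

15


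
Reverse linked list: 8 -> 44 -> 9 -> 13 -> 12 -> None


Step 1: curr=8, set curr.next=prev(None) | reversed so far: 8
Step 2: curr=44, set curr.next=prev(8) | reversed so far: 44 -> 8
Step 3: curr=9, set curr.next=prev(44) | reversed so far: 9 -> 44 -> 8
Step 4: curr=13, set curr.next=prev(9) | reversed so far: 13 -> 9 -> 44 -> 8
Step 5: curr=12, set curr.next=prev(13) | reversed so far: 12 -> 13 -> 9 -> 44 -> 8

12 -> 13 -> 9 -> 44 -> 8 -> None


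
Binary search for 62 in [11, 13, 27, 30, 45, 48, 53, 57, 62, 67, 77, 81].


Step 1: lo=0, hi=11, mid=5, val=48
Step 2: lo=6, hi=11, mid=8, val=62

Found at index 8


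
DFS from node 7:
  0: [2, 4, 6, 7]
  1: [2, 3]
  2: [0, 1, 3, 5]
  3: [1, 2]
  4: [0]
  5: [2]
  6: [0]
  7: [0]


Visit 7, push [0]
Visit 0, push [6, 4, 2]
Visit 2, push [5, 3, 1]
Visit 1, push [3]
Visit 3, push []
Visit 5, push []
Visit 4, push []
Visit 6, push []

DFS order: [7, 0, 2, 1, 3, 5, 4, 6]


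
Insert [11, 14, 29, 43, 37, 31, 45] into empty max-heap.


Insert 11: [11]
Insert 14: [14, 11]
Insert 29: [29, 11, 14]
Insert 43: [43, 29, 14, 11]
Insert 37: [43, 37, 14, 11, 29]
Insert 31: [43, 37, 31, 11, 29, 14]
Insert 45: [45, 37, 43, 11, 29, 14, 31]

Final heap: [45, 37, 43, 11, 29, 14, 31]


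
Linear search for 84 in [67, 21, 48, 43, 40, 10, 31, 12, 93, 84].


i=0: 67!=84
i=1: 21!=84
i=2: 48!=84
i=3: 43!=84
i=4: 40!=84
i=5: 10!=84
i=6: 31!=84
i=7: 12!=84
i=8: 93!=84
i=9: 84==84 found!

Found at 9, 10 comps


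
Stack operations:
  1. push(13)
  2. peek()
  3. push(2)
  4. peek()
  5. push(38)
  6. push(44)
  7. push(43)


push(13) -> [13]
peek()->13
push(2) -> [13, 2]
peek()->2
push(38) -> [13, 2, 38]
push(44) -> [13, 2, 38, 44]
push(43) -> [13, 2, 38, 44, 43]

Final stack: [13, 2, 38, 44, 43]


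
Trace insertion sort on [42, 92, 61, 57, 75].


Initial: [42, 92, 61, 57, 75]
Insert 92: [42, 92, 61, 57, 75]
Insert 61: [42, 61, 92, 57, 75]
Insert 57: [42, 57, 61, 92, 75]
Insert 75: [42, 57, 61, 75, 92]

Sorted: [42, 57, 61, 75, 92]


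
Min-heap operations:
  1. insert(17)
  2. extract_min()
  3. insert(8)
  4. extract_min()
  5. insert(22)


insert(17) -> [17]
extract_min()->17, []
insert(8) -> [8]
extract_min()->8, []
insert(22) -> [22]

Final heap: [22]


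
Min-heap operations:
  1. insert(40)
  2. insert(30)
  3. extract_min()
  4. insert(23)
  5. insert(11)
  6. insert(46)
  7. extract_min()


insert(40) -> [40]
insert(30) -> [30, 40]
extract_min()->30, [40]
insert(23) -> [23, 40]
insert(11) -> [11, 40, 23]
insert(46) -> [11, 40, 23, 46]
extract_min()->11, [23, 40, 46]

Final heap: [23, 40, 46]


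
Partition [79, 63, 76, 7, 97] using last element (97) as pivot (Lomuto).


Pivot: 97
  79 <= 97: advance i (no swap)
  63 <= 97: advance i (no swap)
  76 <= 97: advance i (no swap)
  7 <= 97: advance i (no swap)
Place pivot at 4: [79, 63, 76, 7, 97]

Partitioned: [79, 63, 76, 7, 97]


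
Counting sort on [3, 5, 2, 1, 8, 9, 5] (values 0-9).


Input: [3, 5, 2, 1, 8, 9, 5]
Counts: [0, 1, 1, 1, 0, 2, 0, 0, 1, 1]

Sorted: [1, 2, 3, 5, 5, 8, 9]


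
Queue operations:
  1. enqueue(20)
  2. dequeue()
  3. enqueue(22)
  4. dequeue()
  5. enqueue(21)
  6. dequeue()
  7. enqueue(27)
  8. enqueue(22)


enqueue(20) -> [20]
dequeue()->20, []
enqueue(22) -> [22]
dequeue()->22, []
enqueue(21) -> [21]
dequeue()->21, []
enqueue(27) -> [27]
enqueue(22) -> [27, 22]

Final queue: [27, 22]


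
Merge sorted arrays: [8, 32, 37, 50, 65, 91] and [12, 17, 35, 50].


Take 8 from A
Take 12 from B
Take 17 from B
Take 32 from A
Take 35 from B
Take 37 from A
Take 50 from A
Take 50 from B

Merged: [8, 12, 17, 32, 35, 37, 50, 50, 65, 91]


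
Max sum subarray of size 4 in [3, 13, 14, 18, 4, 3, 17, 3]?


[0:4]: 48
[1:5]: 49
[2:6]: 39
[3:7]: 42
[4:8]: 27

Max: 49 at [1:5]


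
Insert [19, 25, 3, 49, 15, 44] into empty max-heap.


Insert 19: [19]
Insert 25: [25, 19]
Insert 3: [25, 19, 3]
Insert 49: [49, 25, 3, 19]
Insert 15: [49, 25, 3, 19, 15]
Insert 44: [49, 25, 44, 19, 15, 3]

Final heap: [49, 25, 44, 19, 15, 3]


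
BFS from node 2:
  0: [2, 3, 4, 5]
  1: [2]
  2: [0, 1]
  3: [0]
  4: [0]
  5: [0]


Visit 2, enqueue [0, 1]
Visit 0, enqueue [3, 4, 5]
Visit 1, enqueue []
Visit 3, enqueue []
Visit 4, enqueue []
Visit 5, enqueue []

BFS order: [2, 0, 1, 3, 4, 5]


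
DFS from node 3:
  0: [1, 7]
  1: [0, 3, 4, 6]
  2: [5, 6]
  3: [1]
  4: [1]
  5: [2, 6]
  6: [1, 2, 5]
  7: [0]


Visit 3, push [1]
Visit 1, push [6, 4, 0]
Visit 0, push [7]
Visit 7, push []
Visit 4, push []
Visit 6, push [5, 2]
Visit 2, push [5]
Visit 5, push []

DFS order: [3, 1, 0, 7, 4, 6, 2, 5]


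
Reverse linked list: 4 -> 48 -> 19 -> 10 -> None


Step 1: curr=4, set curr.next=prev(None) | reversed so far: 4
Step 2: curr=48, set curr.next=prev(4) | reversed so far: 48 -> 4
Step 3: curr=19, set curr.next=prev(48) | reversed so far: 19 -> 48 -> 4
Step 4: curr=10, set curr.next=prev(19) | reversed so far: 10 -> 19 -> 48 -> 4

10 -> 19 -> 48 -> 4 -> None


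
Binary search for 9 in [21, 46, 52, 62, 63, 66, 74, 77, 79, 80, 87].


Step 1: lo=0, hi=10, mid=5, val=66
Step 2: lo=0, hi=4, mid=2, val=52
Step 3: lo=0, hi=1, mid=0, val=21

Not found


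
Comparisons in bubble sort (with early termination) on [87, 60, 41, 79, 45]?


Algorithm: bubble sort (with early termination)
Input: [87, 60, 41, 79, 45]
Sorted: [41, 45, 60, 79, 87]

10


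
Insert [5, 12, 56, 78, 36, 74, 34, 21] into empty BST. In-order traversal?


Insert 5: root
Insert 12: R from 5
Insert 56: R from 5 -> R from 12
Insert 78: R from 5 -> R from 12 -> R from 56
Insert 36: R from 5 -> R from 12 -> L from 56
Insert 74: R from 5 -> R from 12 -> R from 56 -> L from 78
Insert 34: R from 5 -> R from 12 -> L from 56 -> L from 36
Insert 21: R from 5 -> R from 12 -> L from 56 -> L from 36 -> L from 34

In-order: [5, 12, 21, 34, 36, 56, 74, 78]


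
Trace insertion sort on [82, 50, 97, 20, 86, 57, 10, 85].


Initial: [82, 50, 97, 20, 86, 57, 10, 85]
Insert 50: [50, 82, 97, 20, 86, 57, 10, 85]
Insert 97: [50, 82, 97, 20, 86, 57, 10, 85]
Insert 20: [20, 50, 82, 97, 86, 57, 10, 85]
Insert 86: [20, 50, 82, 86, 97, 57, 10, 85]
Insert 57: [20, 50, 57, 82, 86, 97, 10, 85]
Insert 10: [10, 20, 50, 57, 82, 86, 97, 85]
Insert 85: [10, 20, 50, 57, 82, 85, 86, 97]

Sorted: [10, 20, 50, 57, 82, 85, 86, 97]


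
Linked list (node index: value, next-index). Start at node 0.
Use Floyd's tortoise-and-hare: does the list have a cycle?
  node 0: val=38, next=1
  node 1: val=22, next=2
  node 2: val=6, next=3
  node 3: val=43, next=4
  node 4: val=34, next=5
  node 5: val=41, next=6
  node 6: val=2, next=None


Floyd's tortoise (slow, +1) and hare (fast, +2):
  init: slow=0, fast=0
  step 1: slow=1, fast=2
  step 2: slow=2, fast=4
  step 3: slow=3, fast=6
  step 4: fast -> None, no cycle

Cycle: no


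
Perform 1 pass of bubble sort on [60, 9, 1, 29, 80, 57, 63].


Initial: [60, 9, 1, 29, 80, 57, 63]
Pass 1: [9, 1, 29, 60, 57, 63, 80] (5 swaps)

After 1 pass: [9, 1, 29, 60, 57, 63, 80]


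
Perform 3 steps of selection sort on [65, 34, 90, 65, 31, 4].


Initial: [65, 34, 90, 65, 31, 4]
Step 1: min=4 at 5
  Swap: [4, 34, 90, 65, 31, 65]
Step 2: min=31 at 4
  Swap: [4, 31, 90, 65, 34, 65]
Step 3: min=34 at 4
  Swap: [4, 31, 34, 65, 90, 65]

After 3 steps: [4, 31, 34, 65, 90, 65]
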